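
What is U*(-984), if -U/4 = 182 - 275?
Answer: -366048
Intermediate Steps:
U = 372 (U = -4*(182 - 275) = -4*(-93) = 372)
U*(-984) = 372*(-984) = -366048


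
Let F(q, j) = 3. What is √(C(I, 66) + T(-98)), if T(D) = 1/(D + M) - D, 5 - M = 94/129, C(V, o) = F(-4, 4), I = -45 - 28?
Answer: √14763860642/12091 ≈ 10.049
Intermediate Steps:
I = -73
C(V, o) = 3
M = 551/129 (M = 5 - 94/129 = 551/129 ≈ 4.2713)
T(D) = 1/(551/129 + D) - D (T(D) = 1/(D + 551/129) - D = 1/(551/129 + D) - D)
√(C(I, 66) + T(-98)) = √(3 + (129 - 551*(-98) - 129*(-98)²)/(551 + 129*(-98))) = √(3 + (129 + 53998 - 129*9604)/(551 - 12642)) = √(3 + (129 + 53998 - 1238916)/(-12091)) = √(3 - 1/12091*(-1184789)) = √(3 + 1184789/12091) = √(1221062/12091) = √14763860642/12091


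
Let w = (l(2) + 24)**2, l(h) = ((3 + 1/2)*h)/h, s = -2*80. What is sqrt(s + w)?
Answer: 3*sqrt(265)/2 ≈ 24.418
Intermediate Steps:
s = -160
l(h) = 7/2 (l(h) = ((3 + 1/2)*h)/h = (7*h/2)/h = 7/2)
w = 3025/4 (w = (7/2 + 24)**2 = (55/2)**2 = 3025/4 ≈ 756.25)
sqrt(s + w) = sqrt(-160 + 3025/4) = sqrt(2385/4) = 3*sqrt(265)/2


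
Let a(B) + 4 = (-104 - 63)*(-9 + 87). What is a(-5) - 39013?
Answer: -52043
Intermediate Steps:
a(B) = -13030 (a(B) = -4 + (-104 - 63)*(-9 + 87) = -4 - 167*78 = -4 - 13026 = -13030)
a(-5) - 39013 = -13030 - 39013 = -52043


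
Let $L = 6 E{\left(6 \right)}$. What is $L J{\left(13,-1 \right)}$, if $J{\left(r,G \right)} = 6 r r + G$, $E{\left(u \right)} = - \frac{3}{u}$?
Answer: $-3039$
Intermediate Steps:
$J{\left(r,G \right)} = G + 6 r^{2}$ ($J{\left(r,G \right)} = 6 r^{2} + G = G + 6 r^{2}$)
$L = -3$ ($L = 6 \left(- \frac{3}{6}\right) = 6 \left(\left(-3\right) \frac{1}{6}\right) = 6 \left(- \frac{1}{2}\right) = -3$)
$L J{\left(13,-1 \right)} = - 3 \left(-1 + 6 \cdot 13^{2}\right) = - 3 \left(-1 + 6 \cdot 169\right) = - 3 \left(-1 + 1014\right) = \left(-3\right) 1013 = -3039$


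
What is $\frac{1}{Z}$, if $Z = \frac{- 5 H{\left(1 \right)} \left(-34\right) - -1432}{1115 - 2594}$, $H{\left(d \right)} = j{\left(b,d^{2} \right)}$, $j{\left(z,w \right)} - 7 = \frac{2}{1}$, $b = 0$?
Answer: $- \frac{1479}{2962} \approx -0.49932$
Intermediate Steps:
$j{\left(z,w \right)} = 9$ ($j{\left(z,w \right)} = 7 + \frac{2}{1} = 7 + 2 \cdot 1 = 7 + 2 = 9$)
$H{\left(d \right)} = 9$
$Z = - \frac{2962}{1479}$ ($Z = \frac{\left(-5\right) 9 \left(-34\right) - -1432}{1115 - 2594} = \frac{\left(-45\right) \left(-34\right) + 1432}{-1479} = \left(1530 + 1432\right) \left(- \frac{1}{1479}\right) = 2962 \left(- \frac{1}{1479}\right) = - \frac{2962}{1479} \approx -2.0027$)
$\frac{1}{Z} = \frac{1}{- \frac{2962}{1479}} = - \frac{1479}{2962}$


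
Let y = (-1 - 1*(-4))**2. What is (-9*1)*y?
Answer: -81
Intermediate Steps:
y = 9 (y = (-1 + 4)**2 = 3**2 = 9)
(-9*1)*y = -9*1*9 = -9*9 = -81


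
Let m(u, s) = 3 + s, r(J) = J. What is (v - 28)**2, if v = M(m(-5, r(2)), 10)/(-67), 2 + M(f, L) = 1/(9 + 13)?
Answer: 1699830441/2172676 ≈ 782.37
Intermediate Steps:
M(f, L) = -43/22 (M(f, L) = -2 + 1/(9 + 13) = -2 + 1/22 = -43/22)
v = 43/1474 (v = -43/22/(-67) = -43/22*(-1/67) = 43/1474 ≈ 0.029172)
(v - 28)**2 = (43/1474 - 28)**2 = (-41229/1474)**2 = 1699830441/2172676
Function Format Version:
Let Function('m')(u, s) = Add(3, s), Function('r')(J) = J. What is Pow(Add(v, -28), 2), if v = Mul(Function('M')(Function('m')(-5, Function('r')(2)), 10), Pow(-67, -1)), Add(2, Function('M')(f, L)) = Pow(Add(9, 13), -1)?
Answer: Rational(1699830441, 2172676) ≈ 782.37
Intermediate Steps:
Function('M')(f, L) = Rational(-43, 22) (Function('M')(f, L) = Add(-2, Pow(Add(9, 13), -1)) = Add(-2, Pow(22, -1)) = Add(-2, Rational(1, 22)) = Rational(-43, 22))
v = Rational(43, 1474) (v = Mul(Rational(-43, 22), Pow(-67, -1)) = Mul(Rational(-43, 22), Rational(-1, 67)) = Rational(43, 1474) ≈ 0.029172)
Pow(Add(v, -28), 2) = Pow(Add(Rational(43, 1474), -28), 2) = Pow(Rational(-41229, 1474), 2) = Rational(1699830441, 2172676)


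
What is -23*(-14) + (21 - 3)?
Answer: 340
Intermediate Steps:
-23*(-14) + (21 - 3) = 322 + 18 = 340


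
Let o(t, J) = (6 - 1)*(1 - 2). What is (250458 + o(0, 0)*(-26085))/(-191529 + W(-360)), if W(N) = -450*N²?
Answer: -126961/19503843 ≈ -0.0065095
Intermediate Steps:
o(t, J) = -5 (o(t, J) = 5*(-1) = -5)
(250458 + o(0, 0)*(-26085))/(-191529 + W(-360)) = (250458 - 5*(-26085))/(-191529 - 450*(-360)²) = (250458 + 130425)/(-191529 - 450*129600) = 380883/(-191529 - 58320000) = 380883/(-58511529) = 380883*(-1/58511529) = -126961/19503843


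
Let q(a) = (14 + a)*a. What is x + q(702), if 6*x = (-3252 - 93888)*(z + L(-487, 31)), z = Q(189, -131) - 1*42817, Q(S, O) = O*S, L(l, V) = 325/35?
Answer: 7660854154/7 ≈ 1.0944e+9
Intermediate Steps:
L(l, V) = 65/7 (L(l, V) = 325*(1/35) = 65/7)
z = -67576 (z = -131*189 - 1*42817 = -24759 - 42817 = -67576)
q(a) = a*(14 + a)
x = 7657335730/7 (x = ((-3252 - 93888)*(-67576 + 65/7))/6 = (-97140*(-472967/7))/6 = (1/6)*(45944014380/7) = 7657335730/7 ≈ 1.0939e+9)
x + q(702) = 7657335730/7 + 702*(14 + 702) = 7657335730/7 + 702*716 = 7657335730/7 + 502632 = 7660854154/7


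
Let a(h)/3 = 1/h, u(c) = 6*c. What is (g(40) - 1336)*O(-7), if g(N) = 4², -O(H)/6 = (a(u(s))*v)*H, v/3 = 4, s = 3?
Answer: -110880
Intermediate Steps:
a(h) = 3/h
v = 12 (v = 3*4 = 12)
O(H) = -12*H (O(H) = -6*(3/((6*3)))*12*H = -6*(3/18)*12*H = -6*(3*(1/18))*12*H = -6*(⅙)*12*H = -12*H)
g(N) = 16
(g(40) - 1336)*O(-7) = (16 - 1336)*(-12*(-7)) = -1320*84 = -110880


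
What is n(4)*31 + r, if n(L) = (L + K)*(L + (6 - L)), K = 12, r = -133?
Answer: 2843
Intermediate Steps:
n(L) = 72 + 6*L (n(L) = (L + 12)*(L + (6 - L)) = (12 + L)*6 = 72 + 6*L)
n(4)*31 + r = (72 + 6*4)*31 - 133 = (72 + 24)*31 - 133 = 96*31 - 133 = 2976 - 133 = 2843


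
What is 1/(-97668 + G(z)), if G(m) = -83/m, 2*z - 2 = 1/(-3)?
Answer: -5/488838 ≈ -1.0228e-5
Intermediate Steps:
z = 5/6 (z = 1 + (1/2)/(-3) = 1 + (1/2)*(-1/3) = 1 - 1/6 = 5/6 ≈ 0.83333)
1/(-97668 + G(z)) = 1/(-97668 - 83/5/6) = 1/(-97668 - 83*6/5) = 1/(-97668 - 498/5) = 1/(-488838/5) = -5/488838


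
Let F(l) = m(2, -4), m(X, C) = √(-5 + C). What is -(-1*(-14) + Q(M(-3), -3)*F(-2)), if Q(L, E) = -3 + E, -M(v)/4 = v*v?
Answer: -14 + 18*I ≈ -14.0 + 18.0*I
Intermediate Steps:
M(v) = -4*v² (M(v) = -4*v*v = -4*v²)
F(l) = 3*I (F(l) = √(-5 - 4) = √(-9) = 3*I)
-(-1*(-14) + Q(M(-3), -3)*F(-2)) = -(-1*(-14) + (-3 - 3)*(3*I)) = -(14 - 18*I) = -14 + 18*I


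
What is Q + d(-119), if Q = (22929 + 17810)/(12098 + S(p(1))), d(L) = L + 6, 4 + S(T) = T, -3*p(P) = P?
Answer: -3977536/36281 ≈ -109.63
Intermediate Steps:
p(P) = -P/3
S(T) = -4 + T
d(L) = 6 + L
Q = 122217/36281 (Q = (22929 + 17810)/(12098 + (-4 - ⅓*1)) = 40739/(12098 + (-4 - ⅓)) = 40739/(12098 - 13/3) = 40739/(36281/3) = 40739*(3/36281) = 122217/36281 ≈ 3.3686)
Q + d(-119) = 122217/36281 + (6 - 119) = 122217/36281 - 113 = -3977536/36281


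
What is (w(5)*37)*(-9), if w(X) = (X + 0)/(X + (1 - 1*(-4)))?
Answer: -333/2 ≈ -166.50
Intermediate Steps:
w(X) = X/(5 + X) (w(X) = X/(X + (1 + 4)) = X/(X + 5) = X/(5 + X))
(w(5)*37)*(-9) = ((5/(5 + 5))*37)*(-9) = ((5/10)*37)*(-9) = ((5*(⅒))*37)*(-9) = ((½)*37)*(-9) = (37/2)*(-9) = -333/2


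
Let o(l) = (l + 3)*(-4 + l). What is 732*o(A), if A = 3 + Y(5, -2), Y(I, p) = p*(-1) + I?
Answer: 57096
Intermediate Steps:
Y(I, p) = I - p (Y(I, p) = -p + I = I - p)
A = 10 (A = 3 + (5 - 1*(-2)) = 3 + (5 + 2) = 3 + 7 = 10)
o(l) = (-4 + l)*(3 + l) (o(l) = (3 + l)*(-4 + l) = (-4 + l)*(3 + l))
732*o(A) = 732*(-12 + 10² - 1*10) = 732*(-12 + 100 - 10) = 732*78 = 57096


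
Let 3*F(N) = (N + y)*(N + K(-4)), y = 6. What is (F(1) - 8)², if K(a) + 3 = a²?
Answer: 5476/9 ≈ 608.44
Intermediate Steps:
K(a) = -3 + a²
F(N) = (6 + N)*(13 + N)/3 (F(N) = ((N + 6)*(N + (-3 + (-4)²)))/3 = ((6 + N)*(N + (-3 + 16)))/3 = ((6 + N)*(N + 13))/3 = ((6 + N)*(13 + N))/3 = (6 + N)*(13 + N)/3)
(F(1) - 8)² = ((26 + (⅓)*1² + (19/3)*1) - 8)² = ((26 + (⅓)*1 + 19/3) - 8)² = ((26 + ⅓ + 19/3) - 8)² = (98/3 - 8)² = (74/3)² = 5476/9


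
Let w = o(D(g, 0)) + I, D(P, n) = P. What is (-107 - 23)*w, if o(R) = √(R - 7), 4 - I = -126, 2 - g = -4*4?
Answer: -16900 - 130*√11 ≈ -17331.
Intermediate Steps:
g = 18 (g = 2 - (-4)*4 = 2 - 1*(-16) = 2 + 16 = 18)
I = 130 (I = 4 - 1*(-126) = 4 + 126 = 130)
o(R) = √(-7 + R)
w = 130 + √11 (w = √(-7 + 18) + 130 = √11 + 130 = 130 + √11 ≈ 133.32)
(-107 - 23)*w = (-107 - 23)*(130 + √11) = -130*(130 + √11) = -16900 - 130*√11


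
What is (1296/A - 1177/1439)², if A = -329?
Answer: 5072301239329/224136911761 ≈ 22.630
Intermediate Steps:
(1296/A - 1177/1439)² = (1296/(-329) - 1177/1439)² = (1296*(-1/329) - 1177*1/1439)² = (-1296/329 - 1177/1439)² = (-2252177/473431)² = 5072301239329/224136911761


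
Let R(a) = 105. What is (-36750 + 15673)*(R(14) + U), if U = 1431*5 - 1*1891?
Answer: -113162413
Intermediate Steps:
U = 5264 (U = 7155 - 1891 = 5264)
(-36750 + 15673)*(R(14) + U) = (-36750 + 15673)*(105 + 5264) = -21077*5369 = -113162413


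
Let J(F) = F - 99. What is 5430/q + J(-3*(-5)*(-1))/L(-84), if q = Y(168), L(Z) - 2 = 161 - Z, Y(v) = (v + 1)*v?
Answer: -1279/4732 ≈ -0.27029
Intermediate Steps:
Y(v) = v*(1 + v) (Y(v) = (1 + v)*v = v*(1 + v))
L(Z) = 163 - Z (L(Z) = 2 + (161 - Z) = 163 - Z)
q = 28392 (q = 168*(1 + 168) = 168*169 = 28392)
J(F) = -99 + F
5430/q + J(-3*(-5)*(-1))/L(-84) = 5430/28392 + (-99 - 3*(-5)*(-1))/(163 - 1*(-84)) = 5430*(1/28392) + (-99 + 15*(-1))/(163 + 84) = 905/4732 + (-99 - 15)/247 = 905/4732 - 114*1/247 = 905/4732 - 6/13 = -1279/4732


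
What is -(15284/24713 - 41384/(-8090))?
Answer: -573185176/99964085 ≈ -5.7339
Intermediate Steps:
-(15284/24713 - 41384/(-8090)) = -(15284*(1/24713) - 41384*(-1/8090)) = -(15284/24713 + 20692/4045) = -1*573185176/99964085 = -573185176/99964085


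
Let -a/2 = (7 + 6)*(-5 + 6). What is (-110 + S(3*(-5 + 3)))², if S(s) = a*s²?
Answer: 1094116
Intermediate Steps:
a = -26 (a = -2*(7 + 6)*(-5 + 6) = -26 ≈ -26.000)
S(s) = -26*s²
(-110 + S(3*(-5 + 3)))² = (-110 - 26*9*(-5 + 3)²)² = (-110 - 26*(3*(-2))²)² = (-110 - 26*(-6)²)² = (-110 - 26*36)² = (-110 - 936)² = (-1046)² = 1094116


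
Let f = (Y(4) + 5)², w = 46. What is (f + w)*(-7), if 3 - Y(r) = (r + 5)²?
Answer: -37625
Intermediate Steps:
Y(r) = 3 - (5 + r)² (Y(r) = 3 - (r + 5)² = 3 - (5 + r)²)
f = 5329 (f = ((3 - (5 + 4)²) + 5)² = ((3 - 1*9²) + 5)² = ((3 - 1*81) + 5)² = ((3 - 81) + 5)² = (-78 + 5)² = (-73)² = 5329)
(f + w)*(-7) = (5329 + 46)*(-7) = 5375*(-7) = -37625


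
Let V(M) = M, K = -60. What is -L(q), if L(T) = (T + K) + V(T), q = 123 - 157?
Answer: 128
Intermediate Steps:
q = -34
L(T) = -60 + 2*T (L(T) = (T - 60) + T = (-60 + T) + T = -60 + 2*T)
-L(q) = -(-60 + 2*(-34)) = -(-60 - 68) = -1*(-128) = 128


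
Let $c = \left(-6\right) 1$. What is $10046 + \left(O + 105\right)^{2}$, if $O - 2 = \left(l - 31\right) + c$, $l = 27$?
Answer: $19455$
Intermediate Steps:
$c = -6$
$O = -8$ ($O = 2 + \left(\left(27 - 31\right) - 6\right) = 2 - 10 = -8$)
$10046 + \left(O + 105\right)^{2} = 10046 + \left(-8 + 105\right)^{2} = 10046 + 97^{2} = 10046 + 9409 = 19455$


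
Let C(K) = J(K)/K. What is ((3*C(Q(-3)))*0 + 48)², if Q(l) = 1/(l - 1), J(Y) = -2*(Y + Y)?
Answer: 2304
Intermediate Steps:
J(Y) = -4*Y
Q(l) = 1/(-1 + l)
C(K) = -4 (C(K) = (-4*K)/K = -4)
((3*C(Q(-3)))*0 + 48)² = ((3*(-4))*0 + 48)² = (-12*0 + 48)² = (0 + 48)² = 48² = 2304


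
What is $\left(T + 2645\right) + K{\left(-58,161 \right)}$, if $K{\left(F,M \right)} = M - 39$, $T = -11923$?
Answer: $-9156$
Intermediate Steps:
$K{\left(F,M \right)} = -39 + M$
$\left(T + 2645\right) + K{\left(-58,161 \right)} = \left(-11923 + 2645\right) + \left(-39 + 161\right) = -9278 + 122 = -9156$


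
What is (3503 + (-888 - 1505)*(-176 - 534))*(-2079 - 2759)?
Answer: -8236854654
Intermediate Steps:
(3503 + (-888 - 1505)*(-176 - 534))*(-2079 - 2759) = (3503 - 2393*(-710))*(-4838) = (3503 + 1699030)*(-4838) = 1702533*(-4838) = -8236854654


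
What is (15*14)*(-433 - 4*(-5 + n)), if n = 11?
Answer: -95970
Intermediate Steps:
(15*14)*(-433 - 4*(-5 + n)) = (15*14)*(-433 - 4*(-5 + 11)) = 210*(-433 - 4*6) = 210*(-433 - 24) = 210*(-457) = -95970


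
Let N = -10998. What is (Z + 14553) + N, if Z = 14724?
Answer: 18279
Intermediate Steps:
(Z + 14553) + N = (14724 + 14553) - 10998 = 29277 - 10998 = 18279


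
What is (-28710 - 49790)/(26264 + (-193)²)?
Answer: -78500/63513 ≈ -1.2360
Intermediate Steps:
(-28710 - 49790)/(26264 + (-193)²) = -78500/(26264 + 37249) = -78500/63513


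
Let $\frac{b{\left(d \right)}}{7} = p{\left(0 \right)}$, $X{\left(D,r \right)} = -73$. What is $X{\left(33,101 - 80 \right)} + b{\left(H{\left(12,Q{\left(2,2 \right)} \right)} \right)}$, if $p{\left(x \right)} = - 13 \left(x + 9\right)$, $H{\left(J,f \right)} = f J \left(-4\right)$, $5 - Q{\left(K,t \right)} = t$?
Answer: $-892$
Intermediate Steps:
$Q{\left(K,t \right)} = 5 - t$
$H{\left(J,f \right)} = - 4 J f$ ($H{\left(J,f \right)} = J f \left(-4\right) = - 4 J f$)
$p{\left(x \right)} = -117 - 13 x$ ($p{\left(x \right)} = - 13 \left(9 + x\right) = -117 - 13 x$)
$b{\left(d \right)} = -819$ ($b{\left(d \right)} = 7 \left(-117 - 0\right) = 7 \left(-117 + 0\right) = 7 \left(-117\right) = -819$)
$X{\left(33,101 - 80 \right)} + b{\left(H{\left(12,Q{\left(2,2 \right)} \right)} \right)} = -73 - 819 = -892$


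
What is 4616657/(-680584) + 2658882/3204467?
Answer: -12984332459731/2180908968728 ≈ -5.9536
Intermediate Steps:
4616657/(-680584) + 2658882/3204467 = 4616657*(-1/680584) + 2658882*(1/3204467) = -4616657/680584 + 2658882/3204467 = -12984332459731/2180908968728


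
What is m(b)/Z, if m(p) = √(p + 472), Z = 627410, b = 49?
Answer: √521/627410 ≈ 3.6380e-5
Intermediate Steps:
m(p) = √(472 + p)
m(b)/Z = √(472 + 49)/627410 = √521*(1/627410) = √521/627410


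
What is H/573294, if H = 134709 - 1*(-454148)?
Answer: 588857/573294 ≈ 1.0271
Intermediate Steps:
H = 588857 (H = 134709 + 454148 = 588857)
H/573294 = 588857/573294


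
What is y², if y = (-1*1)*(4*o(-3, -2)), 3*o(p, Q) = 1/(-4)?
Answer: ⅑ ≈ 0.11111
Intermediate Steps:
o(p, Q) = -1/12 (o(p, Q) = (1/(-4))/3 = (1*(-¼))/3 = (⅓)*(-¼) = -1/12)
y = ⅓ (y = (-1*1)*(4*(-1/12)) = -1*(-⅓) = ⅓ ≈ 0.33333)
y² = (⅓)² = ⅑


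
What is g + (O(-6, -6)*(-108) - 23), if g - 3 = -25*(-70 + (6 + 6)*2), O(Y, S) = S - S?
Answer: 1130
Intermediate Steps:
O(Y, S) = 0
g = 1153 (g = 3 - 25*(-70 + (6 + 6)*2) = 3 - 25*(-70 + 12*2) = 3 - 25*(-70 + 24) = 3 - 25*(-46) = 3 + 1150 = 1153)
g + (O(-6, -6)*(-108) - 23) = 1153 + (0*(-108) - 23) = 1153 + (0 - 23) = 1153 - 23 = 1130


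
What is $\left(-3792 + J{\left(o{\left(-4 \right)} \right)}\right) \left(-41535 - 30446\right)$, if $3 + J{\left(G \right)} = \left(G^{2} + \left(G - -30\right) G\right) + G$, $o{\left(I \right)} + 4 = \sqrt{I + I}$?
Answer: $280941843 - 2159430 i \sqrt{2} \approx 2.8094 \cdot 10^{8} - 3.0539 \cdot 10^{6} i$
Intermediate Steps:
$o{\left(I \right)} = -4 + \sqrt{2} \sqrt{I}$ ($o{\left(I \right)} = -4 + \sqrt{I + I} = -4 + \sqrt{2 I} = -4 + \sqrt{2} \sqrt{I}$)
$J{\left(G \right)} = -3 + G + G^{2} + G \left(30 + G\right)$ ($J{\left(G \right)} = -3 + \left(\left(G^{2} + \left(G - -30\right) G\right) + G\right) = -3 + \left(\left(G^{2} + \left(G + 30\right) G\right) + G\right) = -3 + \left(\left(G^{2} + \left(30 + G\right) G\right) + G\right) = -3 + \left(\left(G^{2} + G \left(30 + G\right)\right) + G\right) = -3 + \left(G + G^{2} + G \left(30 + G\right)\right) = -3 + G + G^{2} + G \left(30 + G\right)$)
$\left(-3792 + J{\left(o{\left(-4 \right)} \right)}\right) \left(-41535 - 30446\right) = \left(-3792 + \left(-3 + 2 \left(-4 + \sqrt{2} \sqrt{-4}\right)^{2} + 31 \left(-4 + \sqrt{2} \sqrt{-4}\right)\right)\right) \left(-41535 - 30446\right) = \left(-3792 + \left(-3 + 2 \left(-4 + \sqrt{2} \cdot 2 i\right)^{2} + 31 \left(-4 + \sqrt{2} \cdot 2 i\right)\right)\right) \left(-71981\right) = \left(-3792 + \left(-3 + 2 \left(-4 + 2 i \sqrt{2}\right)^{2} + 31 \left(-4 + 2 i \sqrt{2}\right)\right)\right) \left(-71981\right) = \left(-3792 - \left(127 - 2 \left(-4 + 2 i \sqrt{2}\right)^{2} - 62 i \sqrt{2}\right)\right) \left(-71981\right) = \left(-3792 + \left(-127 + 2 \left(-4 + 2 i \sqrt{2}\right)^{2} + 62 i \sqrt{2}\right)\right) \left(-71981\right) = \left(-3919 + 2 \left(-4 + 2 i \sqrt{2}\right)^{2} + 62 i \sqrt{2}\right) \left(-71981\right) = 282093539 - 143962 \left(-4 + 2 i \sqrt{2}\right)^{2} - 4462822 i \sqrt{2}$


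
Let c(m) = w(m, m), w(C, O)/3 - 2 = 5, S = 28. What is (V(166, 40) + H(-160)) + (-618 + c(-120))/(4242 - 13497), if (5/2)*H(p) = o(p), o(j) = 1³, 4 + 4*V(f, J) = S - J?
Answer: -10907/3085 ≈ -3.5355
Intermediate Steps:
V(f, J) = 6 - J/4 (V(f, J) = -1 + (28 - J)/4 = -1 + (7 - J/4) = 6 - J/4)
w(C, O) = 21 (w(C, O) = 6 + 3*5 = 6 + 15 = 21)
o(j) = 1
c(m) = 21
H(p) = ⅖ (H(p) = (⅖)*1 = ⅖)
(V(166, 40) + H(-160)) + (-618 + c(-120))/(4242 - 13497) = ((6 - ¼*40) + ⅖) + (-618 + 21)/(4242 - 13497) = ((6 - 10) + ⅖) - 597/(-9255) = (-4 + ⅖) - 597*(-1/9255) = -18/5 + 199/3085 = -10907/3085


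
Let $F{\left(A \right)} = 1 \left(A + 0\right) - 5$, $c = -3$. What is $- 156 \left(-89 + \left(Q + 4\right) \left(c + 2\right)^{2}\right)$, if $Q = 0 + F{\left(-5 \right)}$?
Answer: $14820$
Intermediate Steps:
$F{\left(A \right)} = -5 + A$ ($F{\left(A \right)} = 1 A - 5 = A - 5 = -5 + A$)
$Q = -10$ ($Q = 0 - 10 = -10$)
$- 156 \left(-89 + \left(Q + 4\right) \left(c + 2\right)^{2}\right) = - 156 \left(-89 + \left(-10 + 4\right) \left(-3 + 2\right)^{2}\right) = - 156 \left(-89 - 6 \left(-1\right)^{2}\right) = - 156 \left(-89 - 6\right) = \left(-156\right) \left(-95\right) = 14820$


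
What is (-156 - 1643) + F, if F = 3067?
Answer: 1268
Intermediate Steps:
(-156 - 1643) + F = (-156 - 1643) + 3067 = -1799 + 3067 = 1268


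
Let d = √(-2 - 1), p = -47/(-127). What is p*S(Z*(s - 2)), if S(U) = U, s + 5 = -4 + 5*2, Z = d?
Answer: -47*I*√3/127 ≈ -0.641*I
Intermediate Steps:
p = 47/127 (p = -47*(-1/127) = 47/127 ≈ 0.37008)
d = I*√3 (d = √(-3) = I*√3 ≈ 1.732*I)
Z = I*√3 ≈ 1.732*I
s = 1 (s = -5 + (-4 + 5*2) = -5 + (-4 + 10) = -5 + 6 = 1)
p*S(Z*(s - 2)) = 47*((I*√3)*(1 - 2))/127 = 47*((I*√3)*(-1))/127 = 47*(-I*√3)/127 = -47*I*√3/127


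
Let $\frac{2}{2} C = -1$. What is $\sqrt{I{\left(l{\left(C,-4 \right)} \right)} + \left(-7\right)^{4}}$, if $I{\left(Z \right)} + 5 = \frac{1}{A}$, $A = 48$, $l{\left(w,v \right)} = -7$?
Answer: $\frac{\sqrt{345027}}{12} \approx 48.949$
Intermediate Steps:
$C = -1$
$I{\left(Z \right)} = - \frac{239}{48}$ ($I{\left(Z \right)} = -5 + \frac{1}{48} = - \frac{239}{48}$)
$\sqrt{I{\left(l{\left(C,-4 \right)} \right)} + \left(-7\right)^{4}} = \sqrt{- \frac{239}{48} + \left(-7\right)^{4}} = \sqrt{- \frac{239}{48} + 2401} = \sqrt{\frac{115009}{48}} = \frac{\sqrt{345027}}{12}$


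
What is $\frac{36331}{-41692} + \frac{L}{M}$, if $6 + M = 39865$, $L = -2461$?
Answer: $- \frac{67422667}{72252236} \approx -0.93316$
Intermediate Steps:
$M = 39859$ ($M = -6 + 39865 = 39859$)
$\frac{36331}{-41692} + \frac{L}{M} = \frac{36331}{-41692} - \frac{2461}{39859} = 36331 \left(- \frac{1}{41692}\right) - \frac{107}{1733} = - \frac{36331}{41692} - \frac{107}{1733} = - \frac{67422667}{72252236}$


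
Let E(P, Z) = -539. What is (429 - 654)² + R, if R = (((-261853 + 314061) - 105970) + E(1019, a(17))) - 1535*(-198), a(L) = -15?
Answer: 300254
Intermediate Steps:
R = 249629 (R = (((-261853 + 314061) - 105970) - 539) - 1535*(-198) = ((52208 - 105970) - 539) + 303930 = (-53762 - 539) + 303930 = -54301 + 303930 = 249629)
(429 - 654)² + R = (429 - 654)² + 249629 = (-225)² + 249629 = 50625 + 249629 = 300254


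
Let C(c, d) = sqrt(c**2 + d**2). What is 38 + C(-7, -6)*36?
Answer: 38 + 36*sqrt(85) ≈ 369.90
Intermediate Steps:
38 + C(-7, -6)*36 = 38 + sqrt((-7)**2 + (-6)**2)*36 = 38 + sqrt(49 + 36)*36 = 38 + sqrt(85)*36 = 38 + 36*sqrt(85)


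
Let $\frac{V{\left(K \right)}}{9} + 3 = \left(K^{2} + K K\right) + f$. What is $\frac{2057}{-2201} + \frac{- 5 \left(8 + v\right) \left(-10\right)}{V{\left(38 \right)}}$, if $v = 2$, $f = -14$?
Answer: $- \frac{52050323}{56871639} \approx -0.91522$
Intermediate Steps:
$V{\left(K \right)} = -153 + 18 K^{2}$ ($V{\left(K \right)} = -27 + 9 \left(\left(K^{2} + K K\right) - 14\right) = -27 + 9 \left(\left(K^{2} + K^{2}\right) - 14\right) = -27 + 9 \left(2 K^{2} - 14\right) = -27 + 9 \left(-14 + 2 K^{2}\right) = -27 + \left(-126 + 18 K^{2}\right) = -153 + 18 K^{2}$)
$\frac{2057}{-2201} + \frac{- 5 \left(8 + v\right) \left(-10\right)}{V{\left(38 \right)}} = \frac{2057}{-2201} + \frac{- 5 \left(8 + 2\right) \left(-10\right)}{-153 + 18 \cdot 38^{2}} = 2057 \left(- \frac{1}{2201}\right) + \frac{\left(-5\right) 10 \left(-10\right)}{-153 + 18 \cdot 1444} = - \frac{2057}{2201} + \frac{\left(-50\right) \left(-10\right)}{-153 + 25992} = - \frac{2057}{2201} + \frac{500}{25839} = - \frac{52050323}{56871639}$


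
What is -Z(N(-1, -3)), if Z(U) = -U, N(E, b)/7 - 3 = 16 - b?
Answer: 154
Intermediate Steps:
N(E, b) = 133 - 7*b (N(E, b) = 21 + 7*(16 - b) = 21 + (112 - 7*b) = 133 - 7*b)
-Z(N(-1, -3)) = -(-1)*(133 - 7*(-3)) = -(-1)*(133 + 21) = -(-1)*154 = -1*(-154) = 154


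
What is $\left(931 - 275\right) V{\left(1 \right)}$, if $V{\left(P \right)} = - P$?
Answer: $-656$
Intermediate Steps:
$\left(931 - 275\right) V{\left(1 \right)} = \left(931 - 275\right) \left(\left(-1\right) 1\right) = \left(931 - 275\right) \left(-1\right) = 656 \left(-1\right) = -656$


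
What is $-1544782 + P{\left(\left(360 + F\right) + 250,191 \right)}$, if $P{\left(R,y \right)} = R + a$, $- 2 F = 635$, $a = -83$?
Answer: $- \frac{3089145}{2} \approx -1.5446 \cdot 10^{6}$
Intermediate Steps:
$F = - \frac{635}{2}$ ($F = \left(- \frac{1}{2}\right) 635 = - \frac{635}{2} \approx -317.5$)
$P{\left(R,y \right)} = -83 + R$ ($P{\left(R,y \right)} = R - 83 = -83 + R$)
$-1544782 + P{\left(\left(360 + F\right) + 250,191 \right)} = -1544782 + \left(-83 + \left(\left(360 - \frac{635}{2}\right) + 250\right)\right) = -1544782 + \left(-83 + \left(\frac{85}{2} + 250\right)\right) = -1544782 + \left(-83 + \frac{585}{2}\right) = -1544782 + \frac{419}{2} = - \frac{3089145}{2}$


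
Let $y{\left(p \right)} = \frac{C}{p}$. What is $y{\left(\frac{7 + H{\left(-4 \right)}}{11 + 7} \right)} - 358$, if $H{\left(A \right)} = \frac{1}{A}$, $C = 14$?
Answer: $- \frac{962}{3} \approx -320.67$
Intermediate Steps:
$y{\left(p \right)} = \frac{14}{p}$
$y{\left(\frac{7 + H{\left(-4 \right)}}{11 + 7} \right)} - 358 = \frac{14}{\left(7 + \frac{1}{-4}\right) \frac{1}{11 + 7}} - 358 = \frac{14}{\left(7 - \frac{1}{4}\right) \frac{1}{18}} - 358 = \frac{14}{\frac{27}{4} \cdot \frac{1}{18}} - 358 = \frac{14}{\frac{3}{8}} - 358 = 14 \cdot \frac{8}{3} - 358 = \frac{112}{3} - 358 = - \frac{962}{3}$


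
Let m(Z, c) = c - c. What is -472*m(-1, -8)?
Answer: 0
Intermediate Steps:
m(Z, c) = 0
-472*m(-1, -8) = -472*0 = 0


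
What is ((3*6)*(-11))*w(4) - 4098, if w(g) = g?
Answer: -4890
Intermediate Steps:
((3*6)*(-11))*w(4) - 4098 = ((3*6)*(-11))*4 - 4098 = (18*(-11))*4 - 4098 = -198*4 - 4098 = -792 - 4098 = -4890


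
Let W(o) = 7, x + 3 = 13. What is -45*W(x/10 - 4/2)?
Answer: -315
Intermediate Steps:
x = 10 (x = -3 + 13 = 10)
-45*W(x/10 - 4/2) = -45*7 = -315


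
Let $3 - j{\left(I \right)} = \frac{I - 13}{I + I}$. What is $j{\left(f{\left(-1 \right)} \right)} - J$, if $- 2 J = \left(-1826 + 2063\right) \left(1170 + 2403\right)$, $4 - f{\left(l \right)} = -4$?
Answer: $\frac{6774461}{16} \approx 4.234 \cdot 10^{5}$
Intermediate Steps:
$f{\left(l \right)} = 8$ ($f{\left(l \right)} = 4 - -4 = 4 + 4 = 8$)
$J = - \frac{846801}{2}$ ($J = - \frac{\left(-1826 + 2063\right) \left(1170 + 2403\right)}{2} = - \frac{237 \cdot 3573}{2} = \left(- \frac{1}{2}\right) 846801 = - \frac{846801}{2} \approx -4.234 \cdot 10^{5}$)
$j{\left(I \right)} = 3 - \frac{-13 + I}{2 I}$ ($j{\left(I \right)} = 3 - \frac{I - 13}{I + I} = 3 - \frac{-13 + I}{2 I}$)
$j{\left(f{\left(-1 \right)} \right)} - J = \frac{13 + 5 \cdot 8}{2 \cdot 8} - - \frac{846801}{2} = \frac{1}{2} \cdot \frac{1}{8} \left(13 + 40\right) + \frac{846801}{2} = \frac{1}{2} \cdot \frac{1}{8} \cdot 53 + \frac{846801}{2} = \frac{53}{16} + \frac{846801}{2} = \frac{6774461}{16}$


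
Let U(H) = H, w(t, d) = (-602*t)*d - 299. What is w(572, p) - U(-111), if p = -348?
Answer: 119831524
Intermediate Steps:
w(t, d) = -299 - 602*d*t (w(t, d) = -602*d*t - 299 = -299 - 602*d*t)
w(572, p) - U(-111) = (-299 - 602*(-348)*572) - 1*(-111) = (-299 + 119831712) + 111 = 119831413 + 111 = 119831524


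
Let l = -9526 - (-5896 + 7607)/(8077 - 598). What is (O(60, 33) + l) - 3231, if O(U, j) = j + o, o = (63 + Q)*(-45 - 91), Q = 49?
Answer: -209084635/7479 ≈ -27956.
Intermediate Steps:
o = -15232 (o = (63 + 49)*(-45 - 91) = 112*(-136) = -15232)
O(U, j) = -15232 + j (O(U, j) = j - 15232 = -15232 + j)
l = -71246665/7479 (l = -9526 - 1711/7479 = -71246665/7479 ≈ -9526.2)
(O(60, 33) + l) - 3231 = ((-15232 + 33) - 71246665/7479) - 3231 = (-15199 - 71246665/7479) - 3231 = -184919986/7479 - 3231 = -209084635/7479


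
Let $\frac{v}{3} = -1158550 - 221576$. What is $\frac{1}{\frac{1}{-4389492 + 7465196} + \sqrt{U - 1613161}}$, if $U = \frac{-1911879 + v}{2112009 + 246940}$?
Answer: $\frac{7255428875096}{35998634809413371314037285} - \frac{9459955095616 i \sqrt{8976675124428931654}}{35998634809413371314037285} \approx 2.0155 \cdot 10^{-13} - 0.00078734 i$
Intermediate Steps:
$v = -4140378$ ($v = 3 \left(-1158550 - 221576\right) = 3 \left(-1380126\right) = -4140378$)
$U = - \frac{6052257}{2358949}$ ($U = \frac{-1911879 - 4140378}{2112009 + 246940} = - \frac{6052257}{2358949} \approx -2.5657$)
$\frac{1}{\frac{1}{-4389492 + 7465196} + \sqrt{U - 1613161}} = \frac{1}{\frac{1}{-4389492 + 7465196} + \sqrt{- \frac{6052257}{2358949} - 1613161}} = \frac{1}{\frac{1}{3075704} + \sqrt{- \frac{3805370580046}{2358949}}} = \frac{1}{\frac{1}{3075704} + \frac{i \sqrt{8976675124428931654}}{2358949}}$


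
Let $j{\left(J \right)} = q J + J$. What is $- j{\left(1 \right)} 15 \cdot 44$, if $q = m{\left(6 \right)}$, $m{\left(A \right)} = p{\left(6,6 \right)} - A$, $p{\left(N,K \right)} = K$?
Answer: $-660$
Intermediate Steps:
$m{\left(A \right)} = 6 - A$
$q = 0$ ($q = 6 - 6 = 0$)
$j{\left(J \right)} = J$ ($j{\left(J \right)} = 0 J + J = 0 + J = J$)
$- j{\left(1 \right)} 15 \cdot 44 = - 1 \cdot 15 \cdot 44 = - 15 \cdot 44 = \left(-1\right) 660 = -660$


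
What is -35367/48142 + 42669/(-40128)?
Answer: -52626939/29270336 ≈ -1.7980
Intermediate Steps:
-35367/48142 + 42669/(-40128) = -35367*1/48142 + 42669*(-1/40128) = -35367/48142 - 1293/1216 = -52626939/29270336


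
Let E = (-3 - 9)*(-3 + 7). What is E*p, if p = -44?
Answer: 2112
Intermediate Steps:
E = -48 (E = -12*4 = -48)
E*p = -48*(-44) = 2112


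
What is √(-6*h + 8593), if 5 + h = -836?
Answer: √13639 ≈ 116.79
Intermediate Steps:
h = -841 (h = -5 - 836 = -841)
√(-6*h + 8593) = √(-6*(-841) + 8593) = √(5046 + 8593) = √13639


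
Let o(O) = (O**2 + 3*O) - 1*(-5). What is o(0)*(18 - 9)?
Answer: 45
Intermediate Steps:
o(O) = 5 + O**2 + 3*O (o(O) = (O**2 + 3*O) + 5 = 5 + O**2 + 3*O)
o(0)*(18 - 9) = (5 + 0**2 + 3*0)*(18 - 9) = (5 + 0 + 0)*9 = 5*9 = 45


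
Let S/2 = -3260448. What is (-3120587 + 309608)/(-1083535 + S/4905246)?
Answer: 2298090582639/885835374251 ≈ 2.5943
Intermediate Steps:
S = -6520896 (S = 2*(-3260448) = -6520896)
(-3120587 + 309608)/(-1083535 + S/4905246) = (-3120587 + 309608)/(-1083535 - 6520896/4905246) = -2810979/(-1083535 - 6520896*1/4905246) = -2810979/(-1083535 - 1086816/817541) = -2810979/(-885835374251/817541) = -2810979*(-817541/885835374251) = 2298090582639/885835374251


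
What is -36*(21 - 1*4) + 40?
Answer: -572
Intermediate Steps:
-36*(21 - 1*4) + 40 = -36*(21 - 4) + 40 = -36*17 + 40 = -612 + 40 = -572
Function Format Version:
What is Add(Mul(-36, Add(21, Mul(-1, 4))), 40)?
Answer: -572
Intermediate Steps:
Add(Mul(-36, Add(21, Mul(-1, 4))), 40) = Add(Mul(-36, Add(21, -4)), 40) = Add(Mul(-36, 17), 40) = Add(-612, 40) = -572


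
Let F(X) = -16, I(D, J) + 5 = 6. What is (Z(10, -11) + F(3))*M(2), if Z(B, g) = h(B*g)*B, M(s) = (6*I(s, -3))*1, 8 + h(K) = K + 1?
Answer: -7116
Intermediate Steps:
I(D, J) = 1 (I(D, J) = -5 + 6 = 1)
h(K) = -7 + K (h(K) = -8 + (K + 1) = -8 + (1 + K) = -7 + K)
M(s) = 6 (M(s) = (6*1)*1 = 6*1 = 6)
Z(B, g) = B*(-7 + B*g) (Z(B, g) = (-7 + B*g)*B = B*(-7 + B*g))
(Z(10, -11) + F(3))*M(2) = (10*(-7 + 10*(-11)) - 16)*6 = (10*(-7 - 110) - 16)*6 = (10*(-117) - 16)*6 = (-1170 - 16)*6 = -1186*6 = -7116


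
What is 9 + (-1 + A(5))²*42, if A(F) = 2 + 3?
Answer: 681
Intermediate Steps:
A(F) = 5
9 + (-1 + A(5))²*42 = 9 + (-1 + 5)²*42 = 9 + 4²*42 = 9 + 16*42 = 9 + 672 = 681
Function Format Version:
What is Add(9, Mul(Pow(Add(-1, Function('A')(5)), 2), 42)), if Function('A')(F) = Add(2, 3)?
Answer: 681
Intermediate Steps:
Function('A')(F) = 5
Add(9, Mul(Pow(Add(-1, Function('A')(5)), 2), 42)) = Add(9, Mul(Pow(Add(-1, 5), 2), 42)) = Add(9, Mul(Pow(4, 2), 42)) = Add(9, Mul(16, 42)) = Add(9, 672) = 681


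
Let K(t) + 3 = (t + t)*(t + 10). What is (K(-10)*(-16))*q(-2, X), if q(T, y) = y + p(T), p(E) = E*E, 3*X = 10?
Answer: 352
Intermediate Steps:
X = 10/3 (X = (1/3)*10 = 10/3 ≈ 3.3333)
p(E) = E**2
K(t) = -3 + 2*t*(10 + t) (K(t) = -3 + (t + t)*(t + 10) = -3 + (2*t)*(10 + t) = -3 + 2*t*(10 + t))
q(T, y) = y + T**2
(K(-10)*(-16))*q(-2, X) = ((-3 + 2*(-10)**2 + 20*(-10))*(-16))*(10/3 + (-2)**2) = ((-3 + 2*100 - 200)*(-16))*(10/3 + 4) = ((-3 + 200 - 200)*(-16))*(22/3) = -3*(-16)*(22/3) = 48*(22/3) = 352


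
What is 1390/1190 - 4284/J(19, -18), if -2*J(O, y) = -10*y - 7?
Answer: 1043639/20587 ≈ 50.694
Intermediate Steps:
J(O, y) = 7/2 + 5*y (J(O, y) = -(-10*y - 7)/2 = -(-7 - 10*y)/2 = 7/2 + 5*y)
1390/1190 - 4284/J(19, -18) = 1390/1190 - 4284/(7/2 + 5*(-18)) = 1390*(1/1190) - 4284/(7/2 - 90) = 139/119 - 4284/(-173/2) = 139/119 - 4284*(-2/173) = 139/119 + 8568/173 = 1043639/20587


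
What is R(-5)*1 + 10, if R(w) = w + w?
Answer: 0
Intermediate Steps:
R(w) = 2*w
R(-5)*1 + 10 = (2*(-5))*1 + 10 = -10*1 + 10 = -10 + 10 = 0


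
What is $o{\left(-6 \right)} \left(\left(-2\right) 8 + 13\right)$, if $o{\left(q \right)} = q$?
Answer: $18$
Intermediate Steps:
$o{\left(-6 \right)} \left(\left(-2\right) 8 + 13\right) = - 6 \left(\left(-2\right) 8 + 13\right) = - 6 \left(-16 + 13\right) = \left(-6\right) \left(-3\right) = 18$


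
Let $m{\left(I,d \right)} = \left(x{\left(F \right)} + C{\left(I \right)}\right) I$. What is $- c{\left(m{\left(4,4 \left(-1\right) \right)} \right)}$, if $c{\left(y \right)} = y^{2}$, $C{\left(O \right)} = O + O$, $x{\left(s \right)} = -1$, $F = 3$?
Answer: $-784$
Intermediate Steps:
$C{\left(O \right)} = 2 O$
$m{\left(I,d \right)} = I \left(-1 + 2 I\right)$ ($m{\left(I,d \right)} = \left(-1 + 2 I\right) I = I \left(-1 + 2 I\right)$)
$- c{\left(m{\left(4,4 \left(-1\right) \right)} \right)} = - \left(4 \left(-1 + 2 \cdot 4\right)\right)^{2} = - \left(4 \left(-1 + 8\right)\right)^{2} = - \left(4 \cdot 7\right)^{2} = - 28^{2} = \left(-1\right) 784 = -784$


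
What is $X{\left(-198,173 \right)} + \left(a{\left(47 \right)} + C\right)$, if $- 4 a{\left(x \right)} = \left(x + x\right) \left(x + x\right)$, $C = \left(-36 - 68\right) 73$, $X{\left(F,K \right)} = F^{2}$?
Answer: $29403$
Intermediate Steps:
$C = -7592$ ($C = \left(-104\right) 73 = -7592$)
$a{\left(x \right)} = - x^{2}$ ($a{\left(x \right)} = - \frac{\left(x + x\right) \left(x + x\right)}{4} = - \frac{2 x 2 x}{4} = - \frac{4 x^{2}}{4} = - x^{2}$)
$X{\left(-198,173 \right)} + \left(a{\left(47 \right)} + C\right) = \left(-198\right)^{2} - 9801 = 39204 - 9801 = 29403$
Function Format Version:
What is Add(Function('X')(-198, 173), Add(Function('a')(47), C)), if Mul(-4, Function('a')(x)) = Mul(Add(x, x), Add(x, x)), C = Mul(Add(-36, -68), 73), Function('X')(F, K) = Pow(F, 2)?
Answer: 29403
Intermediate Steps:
C = -7592 (C = Mul(-104, 73) = -7592)
Function('a')(x) = Mul(-1, Pow(x, 2)) (Function('a')(x) = Mul(Rational(-1, 4), Mul(Add(x, x), Add(x, x))) = Mul(Rational(-1, 4), Mul(Mul(2, x), Mul(2, x))) = Mul(Rational(-1, 4), Mul(4, Pow(x, 2))) = Mul(-1, Pow(x, 2)))
Add(Function('X')(-198, 173), Add(Function('a')(47), C)) = Add(Pow(-198, 2), Add(Mul(-1, Pow(47, 2)), -7592)) = Add(39204, Add(Mul(-1, 2209), -7592)) = Add(39204, Add(-2209, -7592)) = Add(39204, -9801) = 29403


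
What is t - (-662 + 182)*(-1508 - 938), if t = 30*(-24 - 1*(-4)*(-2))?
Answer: -1175040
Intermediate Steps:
t = -960 (t = 30*(-24 + 4*(-2)) = 30*(-24 - 8) = 30*(-32) = -960)
t - (-662 + 182)*(-1508 - 938) = -960 - (-662 + 182)*(-1508 - 938) = -960 - (-480)*(-2446) = -960 - 1*1174080 = -960 - 1174080 = -1175040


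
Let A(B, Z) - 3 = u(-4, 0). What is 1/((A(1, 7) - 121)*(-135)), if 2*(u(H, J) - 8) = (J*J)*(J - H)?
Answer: 1/14850 ≈ 6.7340e-5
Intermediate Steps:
u(H, J) = 8 + J**2*(J - H)/2 (u(H, J) = 8 + ((J*J)*(J - H))/2 = 8 + (J**2*(J - H))/2 = 8 + J**2*(J - H)/2)
A(B, Z) = 11 (A(B, Z) = 3 + (8 + (1/2)*0**3 - 1/2*(-4)*0**2) = 3 + (8 + (1/2)*0 - 1/2*(-4)*0) = 3 + (8 + 0 + 0) = 3 + 8 = 11)
1/((A(1, 7) - 121)*(-135)) = 1/((11 - 121)*(-135)) = 1/(-110*(-135)) = 1/14850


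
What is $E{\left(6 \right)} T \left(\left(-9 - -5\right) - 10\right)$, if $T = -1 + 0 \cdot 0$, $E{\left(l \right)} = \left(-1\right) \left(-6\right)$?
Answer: $84$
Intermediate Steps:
$E{\left(l \right)} = 6$
$T = -1$ ($T = -1 + 0 = -1$)
$E{\left(6 \right)} T \left(\left(-9 - -5\right) - 10\right) = 6 \left(-1\right) \left(\left(-9 - -5\right) - 10\right) = - 6 \left(\left(-9 + 5\right) - 10\right) = - 6 \left(-4 - 10\right) = \left(-6\right) \left(-14\right) = 84$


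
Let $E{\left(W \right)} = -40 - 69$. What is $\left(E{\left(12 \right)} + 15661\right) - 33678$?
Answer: $-18126$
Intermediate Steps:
$E{\left(W \right)} = -109$ ($E{\left(W \right)} = -40 - 69 = -109$)
$\left(E{\left(12 \right)} + 15661\right) - 33678 = \left(-109 + 15661\right) - 33678 = 15552 - 33678 = -18126$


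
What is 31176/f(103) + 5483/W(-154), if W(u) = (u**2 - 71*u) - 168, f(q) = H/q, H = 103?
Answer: 1075016315/34482 ≈ 31176.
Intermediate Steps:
f(q) = 103/q
W(u) = -168 + u**2 - 71*u
31176/f(103) + 5483/W(-154) = 31176/((103/103)) + 5483/(-168 + (-154)**2 - 71*(-154)) = 31176/((103*(1/103))) + 5483/(-168 + 23716 + 10934) = 31176/1 + 5483/34482 = 31176*1 + 5483*(1/34482) = 31176 + 5483/34482 = 1075016315/34482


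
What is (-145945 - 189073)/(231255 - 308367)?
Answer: 167509/38556 ≈ 4.3446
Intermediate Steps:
(-145945 - 189073)/(231255 - 308367) = -335018/(-77112) = -335018*(-1/77112) = 167509/38556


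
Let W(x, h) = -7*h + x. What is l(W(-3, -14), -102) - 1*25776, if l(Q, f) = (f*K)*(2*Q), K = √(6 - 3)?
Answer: -25776 - 19380*√3 ≈ -59343.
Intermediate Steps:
K = √3 ≈ 1.7320
W(x, h) = x - 7*h
l(Q, f) = 2*Q*f*√3 (l(Q, f) = (f*√3)*(2*Q) = 2*Q*f*√3)
l(W(-3, -14), -102) - 1*25776 = 2*(-3 - 7*(-14))*(-102)*√3 - 1*25776 = 2*(-3 + 98)*(-102)*√3 - 25776 = 2*95*(-102)*√3 - 25776 = -19380*√3 - 25776 = -25776 - 19380*√3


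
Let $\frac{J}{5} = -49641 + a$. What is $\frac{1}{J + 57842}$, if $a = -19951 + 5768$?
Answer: $- \frac{1}{261278} \approx -3.8273 \cdot 10^{-6}$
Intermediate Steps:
$a = -14183$
$J = -319120$ ($J = 5 \left(-49641 - 14183\right) = 5 \left(-63824\right) = -319120$)
$\frac{1}{J + 57842} = \frac{1}{-319120 + 57842} = \frac{1}{-261278} = - \frac{1}{261278}$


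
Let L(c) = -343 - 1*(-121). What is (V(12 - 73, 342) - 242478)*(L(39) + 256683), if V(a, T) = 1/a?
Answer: -3793355428299/61 ≈ -6.2186e+10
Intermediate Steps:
L(c) = -222 (L(c) = -343 + 121 = -222)
(V(12 - 73, 342) - 242478)*(L(39) + 256683) = (1/(12 - 73) - 242478)*(-222 + 256683) = (1/(-61) - 242478)*256461 = (-1/61 - 242478)*256461 = -14791159/61*256461 = -3793355428299/61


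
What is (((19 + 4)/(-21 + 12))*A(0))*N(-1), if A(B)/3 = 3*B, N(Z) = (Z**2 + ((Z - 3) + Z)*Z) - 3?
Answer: 0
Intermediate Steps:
N(Z) = -3 + Z**2 + Z*(-3 + 2*Z) (N(Z) = (Z**2 + ((-3 + Z) + Z)*Z) - 3 = (Z**2 + (-3 + 2*Z)*Z) - 3 = (Z**2 + Z*(-3 + 2*Z)) - 3 = -3 + Z**2 + Z*(-3 + 2*Z))
A(B) = 9*B (A(B) = 3*(3*B) = 9*B)
(((19 + 4)/(-21 + 12))*A(0))*N(-1) = (((19 + 4)/(-21 + 12))*(9*0))*(-3 - 3*(-1) + 3*(-1)**2) = ((23/(-9))*0)*(-3 + 3 + 3*1) = ((23*(-1/9))*0)*(-3 + 3 + 3) = -23/9*0*3 = 0*3 = 0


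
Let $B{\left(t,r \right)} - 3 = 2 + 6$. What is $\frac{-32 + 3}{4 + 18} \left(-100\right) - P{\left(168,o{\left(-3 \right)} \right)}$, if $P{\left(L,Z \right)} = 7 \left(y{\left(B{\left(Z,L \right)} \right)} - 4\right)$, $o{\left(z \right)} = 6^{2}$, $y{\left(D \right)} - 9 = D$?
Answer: $\frac{218}{11} \approx 19.818$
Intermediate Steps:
$B{\left(t,r \right)} = 11$ ($B{\left(t,r \right)} = 3 + \left(2 + 6\right) = 3 + 8 = 11$)
$y{\left(D \right)} = 9 + D$
$o{\left(z \right)} = 36$
$P{\left(L,Z \right)} = 112$ ($P{\left(L,Z \right)} = 7 \left(\left(9 + 11\right) - 4\right) = 7 \left(20 - 4\right) = 7 \cdot 16 = 112$)
$\frac{-32 + 3}{4 + 18} \left(-100\right) - P{\left(168,o{\left(-3 \right)} \right)} = \frac{-32 + 3}{4 + 18} \left(-100\right) - 112 = - \frac{29}{22} \left(-100\right) - 112 = \left(-29\right) \frac{1}{22} \left(-100\right) - 112 = \left(- \frac{29}{22}\right) \left(-100\right) - 112 = \frac{1450}{11} - 112 = \frac{218}{11}$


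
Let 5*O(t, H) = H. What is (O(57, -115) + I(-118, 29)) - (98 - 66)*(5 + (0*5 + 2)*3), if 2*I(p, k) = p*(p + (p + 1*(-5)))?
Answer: 13844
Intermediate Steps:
O(t, H) = H/5
I(p, k) = p*(-5 + 2*p)/2 (I(p, k) = (p*(p + (p + 1*(-5))))/2 = (p*(p + (p - 5)))/2 = (p*(p + (-5 + p)))/2 = (p*(-5 + 2*p))/2 = p*(-5 + 2*p)/2)
(O(57, -115) + I(-118, 29)) - (98 - 66)*(5 + (0*5 + 2)*3) = ((⅕)*(-115) + (½)*(-118)*(-5 + 2*(-118))) - (98 - 66)*(5 + (0*5 + 2)*3) = (-23 + (½)*(-118)*(-5 - 236)) - 32*(5 + (0 + 2)*3) = (-23 + (½)*(-118)*(-241)) - 32*(5 + 2*3) = (-23 + 14219) - 32*(5 + 6) = 14196 - 32*11 = 14196 - 1*352 = 14196 - 352 = 13844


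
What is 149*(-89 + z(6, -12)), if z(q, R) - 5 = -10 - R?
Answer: -12218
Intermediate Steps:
z(q, R) = -5 - R (z(q, R) = 5 + (-10 - R) = -5 - R)
149*(-89 + z(6, -12)) = 149*(-89 + (-5 - 1*(-12))) = 149*(-89 + (-5 + 12)) = 149*(-89 + 7) = 149*(-82) = -12218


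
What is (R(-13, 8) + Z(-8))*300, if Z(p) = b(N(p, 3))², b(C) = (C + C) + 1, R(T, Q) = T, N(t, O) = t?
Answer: 63600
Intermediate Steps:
b(C) = 1 + 2*C (b(C) = 2*C + 1 = 1 + 2*C)
Z(p) = (1 + 2*p)²
(R(-13, 8) + Z(-8))*300 = (-13 + (1 + 2*(-8))²)*300 = (-13 + (1 - 16)²)*300 = (-13 + (-15)²)*300 = (-13 + 225)*300 = 212*300 = 63600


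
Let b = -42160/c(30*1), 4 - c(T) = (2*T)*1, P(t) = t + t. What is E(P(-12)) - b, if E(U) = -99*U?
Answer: 11362/7 ≈ 1623.1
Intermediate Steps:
P(t) = 2*t
c(T) = 4 - 2*T
b = 5270/7 (b = -42160/(4 - 60) = -42160/(-56) = -42160*(-1/56) = 5270/7 ≈ 752.86)
E(P(-12)) - b = -198*(-12) - 1*5270/7 = -99*(-24) - 5270/7 = 2376 - 5270/7 = 11362/7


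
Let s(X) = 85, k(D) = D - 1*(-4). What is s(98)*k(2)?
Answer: 510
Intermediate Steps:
k(D) = 4 + D (k(D) = D + 4 = 4 + D)
s(98)*k(2) = 85*(4 + 2) = 85*6 = 510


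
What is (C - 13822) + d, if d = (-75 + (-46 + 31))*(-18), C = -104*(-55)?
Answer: -6482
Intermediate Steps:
C = 5720
d = 1620 (d = (-75 - 15)*(-18) = -90*(-18) = 1620)
(C - 13822) + d = (5720 - 13822) + 1620 = -8102 + 1620 = -6482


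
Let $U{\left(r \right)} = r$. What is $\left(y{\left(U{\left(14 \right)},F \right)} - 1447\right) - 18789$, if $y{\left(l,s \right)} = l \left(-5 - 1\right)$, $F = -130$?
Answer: $-20320$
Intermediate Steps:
$y{\left(l,s \right)} = - 6 l$ ($y{\left(l,s \right)} = l \left(-6\right) = - 6 l$)
$\left(y{\left(U{\left(14 \right)},F \right)} - 1447\right) - 18789 = \left(\left(-6\right) 14 - 1447\right) - 18789 = \left(-84 - 1447\right) - 18789 = -1531 - 18789 = -20320$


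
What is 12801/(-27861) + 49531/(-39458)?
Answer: -2503433/1459946 ≈ -1.7147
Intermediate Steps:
12801/(-27861) + 49531/(-39458) = 12801*(-1/27861) + 49531*(-1/39458) = -17/37 - 49531/39458 = -2503433/1459946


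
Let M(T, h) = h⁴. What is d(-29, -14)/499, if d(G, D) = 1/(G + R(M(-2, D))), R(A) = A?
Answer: 1/19155113 ≈ 5.2205e-8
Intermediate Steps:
d(G, D) = 1/(G + D⁴)
d(-29, -14)/499 = 1/(-29 + (-14)⁴*499) = (1/499)/(-29 + 38416) = (1/499)/38387 = (1/38387)*(1/499) = 1/19155113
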